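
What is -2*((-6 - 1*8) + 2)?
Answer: 24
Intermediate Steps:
-2*((-6 - 1*8) + 2) = -2*((-6 - 8) + 2) = -2*(-14 + 2) = -2*(-12) = 24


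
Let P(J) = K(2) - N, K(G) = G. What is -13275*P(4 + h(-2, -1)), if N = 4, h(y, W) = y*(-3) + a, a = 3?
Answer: 26550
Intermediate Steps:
h(y, W) = 3 - 3*y (h(y, W) = y*(-3) + 3 = -3*y + 3 = 3 - 3*y)
P(J) = -2 (P(J) = 2 - 1*4 = 2 - 4 = -2)
-13275*P(4 + h(-2, -1)) = -13275*(-2) = 26550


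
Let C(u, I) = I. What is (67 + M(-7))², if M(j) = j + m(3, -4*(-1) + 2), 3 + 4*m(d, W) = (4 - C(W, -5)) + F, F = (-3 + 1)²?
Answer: 15625/4 ≈ 3906.3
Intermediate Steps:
F = 4 (F = (-2)² = 4)
m(d, W) = 5/2 (m(d, W) = -¾ + ((4 - 1*(-5)) + 4)/4 = -¾ + ((4 + 5) + 4)/4 = -¾ + (9 + 4)/4 = -¾ + (¼)*13 = -¾ + 13/4 = 5/2)
M(j) = 5/2 + j (M(j) = j + 5/2 = 5/2 + j)
(67 + M(-7))² = (67 + (5/2 - 7))² = (67 - 9/2)² = (125/2)² = 15625/4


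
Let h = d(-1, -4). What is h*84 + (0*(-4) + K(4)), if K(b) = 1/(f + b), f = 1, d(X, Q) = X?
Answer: -419/5 ≈ -83.800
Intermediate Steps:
h = -1
K(b) = 1/(1 + b)
h*84 + (0*(-4) + K(4)) = -1*84 + (0*(-4) + 1/(1 + 4)) = -84 + (0 + 1/5) = -84 + (0 + ⅕) = -84 + ⅕ = -419/5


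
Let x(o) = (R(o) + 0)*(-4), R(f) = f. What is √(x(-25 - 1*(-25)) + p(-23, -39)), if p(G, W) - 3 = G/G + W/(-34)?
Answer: 5*√238/34 ≈ 2.2687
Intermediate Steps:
x(o) = -4*o (x(o) = (o + 0)*(-4) = o*(-4) = -4*o)
p(G, W) = 4 - W/34 (p(G, W) = 3 + (G/G + W/(-34)) = 3 + (1 + W*(-1/34)) = 3 + (1 - W/34) = 4 - W/34)
√(x(-25 - 1*(-25)) + p(-23, -39)) = √(-4*(-25 - 1*(-25)) + (4 - 1/34*(-39))) = √(-4*(-25 + 25) + (4 + 39/34)) = √(-4*0 + 175/34) = √(0 + 175/34) = √(175/34) = 5*√238/34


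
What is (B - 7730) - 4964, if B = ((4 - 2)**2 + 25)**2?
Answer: -11853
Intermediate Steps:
B = 841 (B = (2**2 + 25)**2 = (4 + 25)**2 = 29**2 = 841)
(B - 7730) - 4964 = (841 - 7730) - 4964 = -6889 - 4964 = -11853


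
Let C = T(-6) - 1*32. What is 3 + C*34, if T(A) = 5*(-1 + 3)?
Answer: -745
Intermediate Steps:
T(A) = 10 (T(A) = 5*2 = 10)
C = -22 (C = 10 - 1*32 = 10 - 32 = -22)
3 + C*34 = 3 - 22*34 = 3 - 748 = -745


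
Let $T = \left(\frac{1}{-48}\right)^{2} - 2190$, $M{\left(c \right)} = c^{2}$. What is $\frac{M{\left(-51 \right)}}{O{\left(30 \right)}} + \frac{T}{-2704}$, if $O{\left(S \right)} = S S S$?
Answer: $\frac{705739651}{778752000} \approx 0.90624$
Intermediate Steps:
$O{\left(S \right)} = S^{3}$ ($O{\left(S \right)} = S^{2} S = S^{3}$)
$T = - \frac{5045759}{2304}$ ($T = \left(- \frac{1}{48}\right)^{2} - 2190 = \frac{1}{2304} - 2190 = - \frac{5045759}{2304} \approx -2190.0$)
$\frac{M{\left(-51 \right)}}{O{\left(30 \right)}} + \frac{T}{-2704} = \frac{\left(-51\right)^{2}}{30^{3}} - \frac{5045759}{2304 \left(-2704\right)} = \frac{2601}{27000} - - \frac{5045759}{6230016} = 2601 \cdot \frac{1}{27000} + \frac{5045759}{6230016} = \frac{289}{3000} + \frac{5045759}{6230016} = \frac{705739651}{778752000}$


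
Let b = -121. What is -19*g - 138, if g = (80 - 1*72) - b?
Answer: -2589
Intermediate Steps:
g = 129 (g = (80 - 1*72) - 1*(-121) = (80 - 72) + 121 = 8 + 121 = 129)
-19*g - 138 = -19*129 - 138 = -2451 - 138 = -2589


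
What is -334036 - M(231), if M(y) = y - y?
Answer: -334036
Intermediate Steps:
M(y) = 0
-334036 - M(231) = -334036 - 1*0 = -334036 + 0 = -334036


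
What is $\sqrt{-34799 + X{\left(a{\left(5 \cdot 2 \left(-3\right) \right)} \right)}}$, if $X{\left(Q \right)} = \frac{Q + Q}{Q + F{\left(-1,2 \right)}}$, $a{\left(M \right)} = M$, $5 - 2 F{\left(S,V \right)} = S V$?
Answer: $\frac{i \sqrt{97744031}}{53} \approx 186.54 i$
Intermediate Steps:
$F{\left(S,V \right)} = \frac{5}{2} - \frac{S V}{2}$
$X{\left(Q \right)} = \frac{2 Q}{\frac{7}{2} + Q}$ ($X{\left(Q \right)} = \frac{Q + Q}{Q + \left(\frac{5}{2} - \left(- \frac{1}{2}\right) 2\right)} = \frac{2 Q}{Q + \left(\frac{5}{2} + 1\right)} = \frac{2 Q}{Q + \frac{7}{2}} = \frac{2 Q}{\frac{7}{2} + Q}$)
$\sqrt{-34799 + X{\left(a{\left(5 \cdot 2 \left(-3\right) \right)} \right)}} = \sqrt{-34799 + \frac{4 \cdot 5 \cdot 2 \left(-3\right)}{7 + 2 \cdot 5 \cdot 2 \left(-3\right)}} = \sqrt{-34799 + \frac{4 \cdot 10 \left(-3\right)}{7 + 2 \cdot 10 \left(-3\right)}} = \sqrt{-34799 + 4 \left(-30\right) \frac{1}{7 + 2 \left(-30\right)}} = \sqrt{-34799 + 4 \left(-30\right) \frac{1}{7 - 60}} = \sqrt{-34799 + 4 \left(-30\right) \frac{1}{-53}} = \sqrt{-34799 + 4 \left(-30\right) \left(- \frac{1}{53}\right)} = \sqrt{-34799 + \frac{120}{53}} = \sqrt{- \frac{1844227}{53}} = \frac{i \sqrt{97744031}}{53}$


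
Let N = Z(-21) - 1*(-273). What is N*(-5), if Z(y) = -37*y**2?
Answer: 80220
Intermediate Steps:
N = -16044 (N = -37*(-21)**2 - 1*(-273) = -37*441 + 273 = -16317 + 273 = -16044)
N*(-5) = -16044*(-5) = 80220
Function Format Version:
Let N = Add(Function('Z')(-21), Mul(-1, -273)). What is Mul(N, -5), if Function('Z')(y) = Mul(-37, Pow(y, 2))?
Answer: 80220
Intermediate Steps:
N = -16044 (N = Add(Mul(-37, Pow(-21, 2)), Mul(-1, -273)) = Add(Mul(-37, 441), 273) = Add(-16317, 273) = -16044)
Mul(N, -5) = Mul(-16044, -5) = 80220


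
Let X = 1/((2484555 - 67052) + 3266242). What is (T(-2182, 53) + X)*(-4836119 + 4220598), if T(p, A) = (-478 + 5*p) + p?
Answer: 47474161990772129/5683745 ≈ 8.3526e+9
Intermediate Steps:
X = 1/5683745 (X = 1/(2417503 + 3266242) = 1/5683745 ≈ 1.7594e-7)
T(p, A) = -478 + 6*p
(T(-2182, 53) + X)*(-4836119 + 4220598) = ((-478 + 6*(-2182)) + 1/5683745)*(-4836119 + 4220598) = ((-478 - 13092) + 1/5683745)*(-615521) = (-13570 + 1/5683745)*(-615521) = -77128419649/5683745*(-615521) = 47474161990772129/5683745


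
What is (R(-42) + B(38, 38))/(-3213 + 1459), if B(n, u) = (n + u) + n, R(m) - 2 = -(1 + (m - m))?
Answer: -115/1754 ≈ -0.065564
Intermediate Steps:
R(m) = 1 (R(m) = 2 - (1 + (m - m)) = 2 - (1 + 0) = 2 - 1*1 = 2 - 1 = 1)
B(n, u) = u + 2*n
(R(-42) + B(38, 38))/(-3213 + 1459) = (1 + (38 + 2*38))/(-3213 + 1459) = (1 + (38 + 76))/(-1754) = (1 + 114)*(-1/1754) = 115*(-1/1754) = -115/1754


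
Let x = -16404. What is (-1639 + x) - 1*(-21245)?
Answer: 3202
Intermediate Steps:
(-1639 + x) - 1*(-21245) = (-1639 - 16404) - 1*(-21245) = -18043 + 21245 = 3202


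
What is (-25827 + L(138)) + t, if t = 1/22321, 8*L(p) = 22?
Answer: -2305692333/89284 ≈ -25824.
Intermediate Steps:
L(p) = 11/4 (L(p) = (⅛)*22 = 11/4)
t = 1/22321 ≈ 4.4801e-5
(-25827 + L(138)) + t = (-25827 + 11/4) + 1/22321 = -103297/4 + 1/22321 = -2305692333/89284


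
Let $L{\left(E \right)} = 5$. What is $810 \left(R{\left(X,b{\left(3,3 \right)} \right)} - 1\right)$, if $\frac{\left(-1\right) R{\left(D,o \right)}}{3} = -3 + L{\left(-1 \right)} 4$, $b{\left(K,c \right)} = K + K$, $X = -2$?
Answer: $-42120$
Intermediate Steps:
$b{\left(K,c \right)} = 2 K$
$R{\left(D,o \right)} = -51$ ($R{\left(D,o \right)} = - 3 \left(-3 + 5 \cdot 4\right) = - 3 \left(-3 + 20\right) = \left(-3\right) 17 = -51$)
$810 \left(R{\left(X,b{\left(3,3 \right)} \right)} - 1\right) = 810 \left(-51 - 1\right) = 810 \left(-52\right) = -42120$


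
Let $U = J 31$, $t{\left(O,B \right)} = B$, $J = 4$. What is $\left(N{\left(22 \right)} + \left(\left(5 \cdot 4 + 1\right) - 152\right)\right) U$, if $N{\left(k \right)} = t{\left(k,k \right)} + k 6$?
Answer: $2852$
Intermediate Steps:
$N{\left(k \right)} = 7 k$ ($N{\left(k \right)} = k + k 6 = k + 6 k = 7 k$)
$U = 124$ ($U = 4 \cdot 31 = 124$)
$\left(N{\left(22 \right)} + \left(\left(5 \cdot 4 + 1\right) - 152\right)\right) U = \left(7 \cdot 22 + \left(\left(5 \cdot 4 + 1\right) - 152\right)\right) 124 = \left(154 + \left(\left(20 + 1\right) - 152\right)\right) 124 = \left(154 + \left(21 - 152\right)\right) 124 = \left(154 - 131\right) 124 = 23 \cdot 124 = 2852$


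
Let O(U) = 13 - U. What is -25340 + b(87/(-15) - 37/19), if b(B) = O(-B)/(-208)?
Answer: -500718899/19760 ≈ -25340.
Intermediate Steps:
b(B) = -1/16 - B/208 (b(B) = (13 - (-1)*B)/(-208) = (13 + B)*(-1/208) = -1/16 - B/208)
-25340 + b(87/(-15) - 37/19) = -25340 + (-1/16 - (87/(-15) - 37/19)/208) = -25340 + (-1/16 - (87*(-1/15) - 37*1/19)/208) = -25340 + (-1/16 - (-29/5 - 37/19)/208) = -25340 + (-1/16 - 1/208*(-736/95)) = -25340 + (-1/16 + 46/1235) = -25340 - 499/19760 = -500718899/19760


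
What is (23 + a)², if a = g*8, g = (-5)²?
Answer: 49729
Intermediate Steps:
g = 25
a = 200 (a = 25*8 = 200)
(23 + a)² = (23 + 200)² = 223² = 49729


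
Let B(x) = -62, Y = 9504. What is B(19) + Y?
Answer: 9442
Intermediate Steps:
B(19) + Y = -62 + 9504 = 9442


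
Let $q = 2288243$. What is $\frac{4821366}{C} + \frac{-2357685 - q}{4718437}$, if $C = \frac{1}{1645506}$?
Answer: $\frac{37434128939257764724}{4718437} \approx 7.9336 \cdot 10^{12}$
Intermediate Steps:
$C = \frac{1}{1645506} \approx 6.0772 \cdot 10^{-7}$
$\frac{4821366}{C} + \frac{-2357685 - q}{4718437} = 4821366 \frac{1}{\frac{1}{1645506}} + \frac{-2357685 - 2288243}{4718437} = 4821366 \cdot 1645506 + \left(-2357685 - 2288243\right) \frac{1}{4718437} = 7933586681196 - \frac{4645928}{4718437} = \frac{37434128939257764724}{4718437}$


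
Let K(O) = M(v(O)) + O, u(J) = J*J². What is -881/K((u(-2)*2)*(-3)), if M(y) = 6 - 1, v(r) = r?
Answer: -881/53 ≈ -16.623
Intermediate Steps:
u(J) = J³
M(y) = 5
K(O) = 5 + O
-881/K((u(-2)*2)*(-3)) = -881/(5 + ((-2)³*2)*(-3)) = -881/(5 - 8*2*(-3)) = -881/(5 - 16*(-3)) = -881/(5 + 48) = -881/53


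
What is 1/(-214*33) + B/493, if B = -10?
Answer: -71113/3481566 ≈ -0.020426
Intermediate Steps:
1/(-214*33) + B/493 = 1/(-214*33) - 10/493 = -1/214*1/33 - 10*1/493 = -1/7062 - 10/493 = -71113/3481566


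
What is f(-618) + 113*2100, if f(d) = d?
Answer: 236682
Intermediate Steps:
f(-618) + 113*2100 = -618 + 113*2100 = -618 + 237300 = 236682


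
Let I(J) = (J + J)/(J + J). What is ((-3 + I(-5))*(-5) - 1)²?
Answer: 81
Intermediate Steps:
I(J) = 1 (I(J) = (2*J)/((2*J)) = (2*J)*(1/(2*J)) = 1)
((-3 + I(-5))*(-5) - 1)² = ((-3 + 1)*(-5) - 1)² = (-2*(-5) - 1)² = (10 - 1)² = 9² = 81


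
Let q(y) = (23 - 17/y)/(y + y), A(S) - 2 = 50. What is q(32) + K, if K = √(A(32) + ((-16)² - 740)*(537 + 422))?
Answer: 719/2048 + 2*I*√116026 ≈ 0.35107 + 681.25*I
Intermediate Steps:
A(S) = 52 (A(S) = 2 + 50 = 52)
q(y) = (23 - 17/y)/(2*y) (q(y) = (23 - 17/y)/((2*y)) = (23 - 17/y)*(1/(2*y)) = (23 - 17/y)/(2*y))
K = 2*I*√116026 (K = √(52 + ((-16)² - 740)*(537 + 422)) = √(52 + (256 - 740)*959) = √(52 - 484*959) = √(52 - 464156) = √(-464104) = 2*I*√116026 ≈ 681.25*I)
q(32) + K = (½)*(-17 + 23*32)/32² + 2*I*√116026 = (½)*(1/1024)*(-17 + 736) + 2*I*√116026 = (½)*(1/1024)*719 + 2*I*√116026 = 719/2048 + 2*I*√116026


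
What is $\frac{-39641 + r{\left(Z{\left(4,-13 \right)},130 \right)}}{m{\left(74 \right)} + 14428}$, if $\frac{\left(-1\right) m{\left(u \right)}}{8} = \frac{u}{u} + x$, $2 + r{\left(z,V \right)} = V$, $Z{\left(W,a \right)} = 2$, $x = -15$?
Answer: $- \frac{39513}{14540} \approx -2.7175$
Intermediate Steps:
$r{\left(z,V \right)} = -2 + V$
$m{\left(u \right)} = 112$ ($m{\left(u \right)} = - 8 \left(\frac{u}{u} - 15\right) = - 8 \left(1 - 15\right) = \left(-8\right) \left(-14\right) = 112$)
$\frac{-39641 + r{\left(Z{\left(4,-13 \right)},130 \right)}}{m{\left(74 \right)} + 14428} = \frac{-39641 + \left(-2 + 130\right)}{112 + 14428} = \frac{-39641 + 128}{14540} = \left(-39513\right) \frac{1}{14540} = - \frac{39513}{14540}$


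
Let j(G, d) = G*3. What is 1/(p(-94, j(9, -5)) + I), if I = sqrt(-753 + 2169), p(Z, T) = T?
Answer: -9/229 + 2*sqrt(354)/687 ≈ 0.015473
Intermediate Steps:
j(G, d) = 3*G
I = 2*sqrt(354) (I = sqrt(1416) = 2*sqrt(354) ≈ 37.630)
1/(p(-94, j(9, -5)) + I) = 1/(3*9 + 2*sqrt(354)) = 1/(27 + 2*sqrt(354))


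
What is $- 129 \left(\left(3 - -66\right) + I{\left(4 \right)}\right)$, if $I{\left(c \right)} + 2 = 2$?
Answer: $-8901$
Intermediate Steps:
$I{\left(c \right)} = 0$ ($I{\left(c \right)} = -2 + 2 = 0$)
$- 129 \left(\left(3 - -66\right) + I{\left(4 \right)}\right) = - 129 \left(\left(3 - -66\right) + 0\right) = - 129 \left(\left(3 + 66\right) + 0\right) = - 129 \left(69 + 0\right) = \left(-129\right) 69 = -8901$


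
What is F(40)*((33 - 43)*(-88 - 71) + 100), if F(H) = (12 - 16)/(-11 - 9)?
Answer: 338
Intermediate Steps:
F(H) = ⅕ (F(H) = -4/(-20) = -4*(-1/20) = ⅕)
F(40)*((33 - 43)*(-88 - 71) + 100) = ((33 - 43)*(-88 - 71) + 100)/5 = (-10*(-159) + 100)/5 = (1590 + 100)/5 = (⅕)*1690 = 338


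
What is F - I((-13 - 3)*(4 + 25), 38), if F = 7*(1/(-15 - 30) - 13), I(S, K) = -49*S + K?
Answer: -1028932/45 ≈ -22865.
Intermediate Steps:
I(S, K) = K - 49*S
F = -4102/45 (F = 7*(1/(-45) - 13) = 7*(-1/45 - 13) = 7*(-586/45) = -4102/45 ≈ -91.156)
F - I((-13 - 3)*(4 + 25), 38) = -4102/45 - (38 - 49*(-13 - 3)*(4 + 25)) = -4102/45 - (38 - (-784)*29) = -4102/45 - (38 - 49*(-464)) = -4102/45 - (38 + 22736) = -4102/45 - 1*22774 = -4102/45 - 22774 = -1028932/45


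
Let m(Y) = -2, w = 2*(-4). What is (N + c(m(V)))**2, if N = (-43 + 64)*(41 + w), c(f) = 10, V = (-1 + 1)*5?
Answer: 494209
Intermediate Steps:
w = -8
V = 0 (V = 0*5 = 0)
N = 693 (N = (-43 + 64)*(41 - 8) = 21*33 = 693)
(N + c(m(V)))**2 = (693 + 10)**2 = 703**2 = 494209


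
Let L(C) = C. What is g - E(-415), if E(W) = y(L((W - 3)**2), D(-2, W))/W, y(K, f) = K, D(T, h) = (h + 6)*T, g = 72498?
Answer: 30261394/415 ≈ 72919.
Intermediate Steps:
D(T, h) = T*(6 + h) (D(T, h) = (6 + h)*T = T*(6 + h))
E(W) = (-3 + W)**2/W (E(W) = (W - 3)**2/W = (-3 + W)**2/W)
g - E(-415) = 72498 - (-3 - 415)**2/(-415) = 72498 - (-1)*(-418)**2/415 = 72498 - (-1)*174724/415 = 72498 - 1*(-174724/415) = 72498 + 174724/415 = 30261394/415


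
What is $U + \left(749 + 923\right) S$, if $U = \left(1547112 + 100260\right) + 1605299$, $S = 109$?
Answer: $3434919$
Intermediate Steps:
$U = 3252671$ ($U = 1647372 + 1605299 = 3252671$)
$U + \left(749 + 923\right) S = 3252671 + \left(749 + 923\right) 109 = 3252671 + 1672 \cdot 109 = 3252671 + 182248 = 3434919$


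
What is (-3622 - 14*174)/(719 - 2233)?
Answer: 3029/757 ≈ 4.0013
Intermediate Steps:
(-3622 - 14*174)/(719 - 2233) = (-3622 - 2436)/(-1514) = -6058*(-1/1514) = 3029/757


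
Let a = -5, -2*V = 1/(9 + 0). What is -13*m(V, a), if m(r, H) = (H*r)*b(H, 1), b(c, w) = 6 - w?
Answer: -325/18 ≈ -18.056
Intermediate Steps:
V = -1/18 (V = -1/(2*(9 + 0)) = -½/9 = -½*⅑ = -1/18 ≈ -0.055556)
m(r, H) = 5*H*r (m(r, H) = (H*r)*(6 - 1*1) = (H*r)*(6 - 1) = (H*r)*5 = 5*H*r)
-13*m(V, a) = -65*(-5)*(-1)/18 = -13*25/18 = -325/18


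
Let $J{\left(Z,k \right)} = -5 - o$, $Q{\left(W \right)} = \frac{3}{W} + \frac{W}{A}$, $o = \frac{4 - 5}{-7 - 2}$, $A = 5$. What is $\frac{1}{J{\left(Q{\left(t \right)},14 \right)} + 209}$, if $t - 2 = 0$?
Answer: $\frac{9}{1835} \approx 0.0049046$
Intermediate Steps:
$t = 2$ ($t = 2 + 0 = 2$)
$o = \frac{1}{9}$ ($o = - \frac{1}{-9} = \left(-1\right) \left(- \frac{1}{9}\right) = \frac{1}{9} \approx 0.11111$)
$Q{\left(W \right)} = \frac{3}{W} + \frac{W}{5}$
$J{\left(Z,k \right)} = - \frac{46}{9}$ ($J{\left(Z,k \right)} = -5 - \frac{1}{9} = - \frac{46}{9}$)
$\frac{1}{J{\left(Q{\left(t \right)},14 \right)} + 209} = \frac{1}{- \frac{46}{9} + 209} = \frac{1}{\frac{1835}{9}} = \frac{9}{1835}$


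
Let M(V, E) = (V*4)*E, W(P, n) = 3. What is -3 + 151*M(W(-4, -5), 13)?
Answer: 23553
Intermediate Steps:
M(V, E) = 4*E*V (M(V, E) = (4*V)*E = 4*E*V)
-3 + 151*M(W(-4, -5), 13) = -3 + 151*(4*13*3) = -3 + 151*156 = -3 + 23556 = 23553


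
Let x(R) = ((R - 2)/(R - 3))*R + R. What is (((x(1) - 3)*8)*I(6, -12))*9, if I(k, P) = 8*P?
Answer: 10368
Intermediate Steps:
x(R) = R + R*(-2 + R)/(-3 + R) (x(R) = ((-2 + R)/(-3 + R))*R + R = R*(-2 + R)/(-3 + R) + R = R + R*(-2 + R)/(-3 + R))
(((x(1) - 3)*8)*I(6, -12))*9 = (((1*(-5 + 2*1)/(-3 + 1) - 3)*8)*(8*(-12)))*9 = (((1*(-5 + 2)/(-2) - 3)*8)*(-96))*9 = (((1*(-1/2)*(-3) - 3)*8)*(-96))*9 = (((3/2 - 3)*8)*(-96))*9 = (-3/2*8*(-96))*9 = -12*(-96)*9 = 1152*9 = 10368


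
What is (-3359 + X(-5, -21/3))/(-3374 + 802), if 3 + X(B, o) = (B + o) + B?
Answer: 3379/2572 ≈ 1.3138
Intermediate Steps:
X(B, o) = -3 + o + 2*B (X(B, o) = -3 + ((B + o) + B) = -3 + (o + 2*B) = -3 + o + 2*B)
(-3359 + X(-5, -21/3))/(-3374 + 802) = (-3359 + (-3 - 21/3 + 2*(-5)))/(-3374 + 802) = (-3359 + (-3 - 21*⅓ - 10))/(-2572) = (-3359 + (-3 - 7 - 10))*(-1/2572) = (-3359 - 20)*(-1/2572) = -3379*(-1/2572) = 3379/2572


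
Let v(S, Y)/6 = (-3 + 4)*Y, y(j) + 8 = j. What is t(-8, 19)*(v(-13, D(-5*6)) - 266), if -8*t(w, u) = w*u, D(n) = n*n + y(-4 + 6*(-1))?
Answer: 95494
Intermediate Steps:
y(j) = -8 + j
D(n) = -18 + n**2 (D(n) = n*n + (-8 + (-4 + 6*(-1))) = n**2 + (-8 + (-4 - 6)) = n**2 + (-8 - 10) = n**2 - 18 = -18 + n**2)
v(S, Y) = 6*Y (v(S, Y) = 6*((-3 + 4)*Y) = 6*(1*Y) = 6*Y)
t(w, u) = -u*w/8 (t(w, u) = -w*u/8 = -u*w/8)
t(-8, 19)*(v(-13, D(-5*6)) - 266) = (-1/8*19*(-8))*(6*(-18 + (-5*6)**2) - 266) = 19*(6*(-18 + (-30)**2) - 266) = 19*(6*(-18 + 900) - 266) = 19*(6*882 - 266) = 19*(5292 - 266) = 19*5026 = 95494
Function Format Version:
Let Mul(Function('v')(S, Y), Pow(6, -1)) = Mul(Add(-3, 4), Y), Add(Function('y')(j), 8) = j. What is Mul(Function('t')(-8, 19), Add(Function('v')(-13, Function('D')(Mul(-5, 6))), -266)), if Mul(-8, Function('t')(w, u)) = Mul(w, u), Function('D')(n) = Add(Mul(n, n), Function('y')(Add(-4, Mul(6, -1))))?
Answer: 95494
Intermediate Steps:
Function('y')(j) = Add(-8, j)
Function('D')(n) = Add(-18, Pow(n, 2)) (Function('D')(n) = Add(Mul(n, n), Add(-8, Add(-4, Mul(6, -1)))) = Add(Pow(n, 2), Add(-8, Add(-4, -6))) = Add(Pow(n, 2), Add(-8, -10)) = Add(Pow(n, 2), -18) = Add(-18, Pow(n, 2)))
Function('v')(S, Y) = Mul(6, Y) (Function('v')(S, Y) = Mul(6, Mul(Add(-3, 4), Y)) = Mul(6, Mul(1, Y)) = Mul(6, Y))
Function('t')(w, u) = Mul(Rational(-1, 8), u, w) (Function('t')(w, u) = Mul(Rational(-1, 8), Mul(w, u)) = Mul(Rational(-1, 8), Mul(u, w)) = Mul(Rational(-1, 8), u, w))
Mul(Function('t')(-8, 19), Add(Function('v')(-13, Function('D')(Mul(-5, 6))), -266)) = Mul(Mul(Rational(-1, 8), 19, -8), Add(Mul(6, Add(-18, Pow(Mul(-5, 6), 2))), -266)) = Mul(19, Add(Mul(6, Add(-18, Pow(-30, 2))), -266)) = Mul(19, Add(Mul(6, Add(-18, 900)), -266)) = Mul(19, Add(Mul(6, 882), -266)) = Mul(19, Add(5292, -266)) = Mul(19, 5026) = 95494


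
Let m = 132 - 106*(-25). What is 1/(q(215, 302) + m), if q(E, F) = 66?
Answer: 1/2848 ≈ 0.00035112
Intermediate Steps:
m = 2782 (m = 132 + 2650 = 2782)
1/(q(215, 302) + m) = 1/(66 + 2782) = 1/2848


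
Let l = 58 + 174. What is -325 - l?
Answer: -557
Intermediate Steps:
l = 232
-325 - l = -325 - 1*232 = -325 - 232 = -557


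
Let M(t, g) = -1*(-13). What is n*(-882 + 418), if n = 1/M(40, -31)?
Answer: -464/13 ≈ -35.692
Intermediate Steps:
M(t, g) = 13
n = 1/13 ≈ 0.076923
n*(-882 + 418) = (-882 + 418)/13 = (1/13)*(-464) = -464/13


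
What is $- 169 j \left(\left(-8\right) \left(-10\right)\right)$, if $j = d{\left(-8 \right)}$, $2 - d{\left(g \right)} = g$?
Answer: $-135200$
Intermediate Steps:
$d{\left(g \right)} = 2 - g$
$j = 10$ ($j = 2 - -8 = 2 + 8 = 10$)
$- 169 j \left(\left(-8\right) \left(-10\right)\right) = \left(-169\right) 10 \left(\left(-8\right) \left(-10\right)\right) = \left(-1690\right) 80 = -135200$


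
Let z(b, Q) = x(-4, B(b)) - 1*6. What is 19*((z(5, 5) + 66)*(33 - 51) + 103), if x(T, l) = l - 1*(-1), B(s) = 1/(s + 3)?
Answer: -75791/4 ≈ -18948.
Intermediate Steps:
B(s) = 1/(3 + s)
x(T, l) = 1 + l (x(T, l) = l + 1 = 1 + l)
z(b, Q) = -5 + 1/(3 + b) (z(b, Q) = (1 + 1/(3 + b)) - 1*6 = (1 + 1/(3 + b)) - 6 = -5 + 1/(3 + b))
19*((z(5, 5) + 66)*(33 - 51) + 103) = 19*(((-14 - 5*5)/(3 + 5) + 66)*(33 - 51) + 103) = 19*(((-14 - 25)/8 + 66)*(-18) + 103) = 19*(((⅛)*(-39) + 66)*(-18) + 103) = 19*((-39/8 + 66)*(-18) + 103) = 19*((489/8)*(-18) + 103) = 19*(-4401/4 + 103) = 19*(-3989/4) = -75791/4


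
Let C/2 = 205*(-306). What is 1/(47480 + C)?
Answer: -1/77980 ≈ -1.2824e-5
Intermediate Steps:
C = -125460 (C = 2*(205*(-306)) = 2*(-62730) = -125460)
1/(47480 + C) = 1/(47480 - 125460) = 1/(-77980) = -1/77980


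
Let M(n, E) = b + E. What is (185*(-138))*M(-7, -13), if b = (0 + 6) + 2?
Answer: 127650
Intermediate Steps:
b = 8 (b = 6 + 2 = 8)
M(n, E) = 8 + E
(185*(-138))*M(-7, -13) = (185*(-138))*(8 - 13) = -25530*(-5) = 127650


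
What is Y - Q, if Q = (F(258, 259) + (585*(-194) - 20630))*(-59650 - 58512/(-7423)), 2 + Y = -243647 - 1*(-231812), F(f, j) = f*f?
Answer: -29908712443579/7423 ≈ -4.0292e+9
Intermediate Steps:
F(f, j) = f²
Y = -11837 (Y = -2 + (-243647 - 1*(-231812)) = -2 + (-243647 + 231812) = -2 - 11835 = -11837)
Q = 29908624577528/7423 (Q = (258² + (585*(-194) - 20630))*(-59650 - 58512/(-7423)) = (66564 + (-113490 - 20630))*(-59650 - 58512*(-1/7423)) = (66564 - 134120)*(-59650 + 58512/7423) = -67556*(-442723438/7423) = 29908624577528/7423 ≈ 4.0292e+9)
Y - Q = -11837 - 1*29908624577528/7423 = -11837 - 29908624577528/7423 = -29908712443579/7423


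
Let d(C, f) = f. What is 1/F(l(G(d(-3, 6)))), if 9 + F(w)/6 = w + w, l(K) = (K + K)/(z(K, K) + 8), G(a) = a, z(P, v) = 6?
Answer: -7/306 ≈ -0.022876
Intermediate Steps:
l(K) = K/7 (l(K) = (K + K)/(6 + 8) = (2*K)/14 = (2*K)*(1/14) = K/7)
F(w) = -54 + 12*w (F(w) = -54 + 6*(w + w) = -54 + 6*(2*w) = -54 + 12*w)
1/F(l(G(d(-3, 6)))) = 1/(-54 + 12*((⅐)*6)) = 1/(-54 + 12*(6/7)) = 1/(-54 + 72/7) = 1/(-306/7) = -7/306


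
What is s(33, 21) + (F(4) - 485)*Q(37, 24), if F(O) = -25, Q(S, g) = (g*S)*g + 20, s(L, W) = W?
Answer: -10879299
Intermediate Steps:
Q(S, g) = 20 + S*g² (Q(S, g) = (S*g)*g + 20 = S*g² + 20 = 20 + S*g²)
s(33, 21) + (F(4) - 485)*Q(37, 24) = 21 + (-25 - 485)*(20 + 37*24²) = 21 - 510*(20 + 37*576) = 21 - 510*(20 + 21312) = 21 - 510*21332 = 21 - 10879320 = -10879299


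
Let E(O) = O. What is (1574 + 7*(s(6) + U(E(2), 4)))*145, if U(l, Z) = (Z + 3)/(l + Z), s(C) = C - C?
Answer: 1376485/6 ≈ 2.2941e+5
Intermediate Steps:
s(C) = 0
U(l, Z) = (3 + Z)/(Z + l)
(1574 + 7*(s(6) + U(E(2), 4)))*145 = (1574 + 7*(0 + (3 + 4)/(4 + 2)))*145 = (1574 + 7*(0 + 7/6))*145 = (1574 + 7*(7/6))*145 = (1574 + 49/6)*145 = (9493/6)*145 = 1376485/6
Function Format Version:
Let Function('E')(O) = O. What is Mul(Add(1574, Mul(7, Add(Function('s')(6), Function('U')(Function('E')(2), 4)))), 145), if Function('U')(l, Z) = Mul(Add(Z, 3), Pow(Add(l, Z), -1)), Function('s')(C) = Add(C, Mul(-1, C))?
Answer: Rational(1376485, 6) ≈ 2.2941e+5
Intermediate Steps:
Function('s')(C) = 0
Function('U')(l, Z) = Mul(Pow(Add(Z, l), -1), Add(3, Z)) (Function('U')(l, Z) = Mul(Add(3, Z), Pow(Add(Z, l), -1)) = Mul(Pow(Add(Z, l), -1), Add(3, Z)))
Mul(Add(1574, Mul(7, Add(Function('s')(6), Function('U')(Function('E')(2), 4)))), 145) = Mul(Add(1574, Mul(7, Add(0, Mul(Pow(Add(4, 2), -1), Add(3, 4))))), 145) = Mul(Add(1574, Mul(7, Add(0, Mul(Pow(6, -1), 7)))), 145) = Mul(Add(1574, Mul(7, Add(0, Mul(Rational(1, 6), 7)))), 145) = Mul(Add(1574, Mul(7, Add(0, Rational(7, 6)))), 145) = Mul(Add(1574, Mul(7, Rational(7, 6))), 145) = Mul(Add(1574, Rational(49, 6)), 145) = Mul(Rational(9493, 6), 145) = Rational(1376485, 6)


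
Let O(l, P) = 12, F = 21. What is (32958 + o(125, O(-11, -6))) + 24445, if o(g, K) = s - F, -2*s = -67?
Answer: 114831/2 ≈ 57416.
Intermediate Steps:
s = 67/2 (s = -1/2*(-67) = 67/2 ≈ 33.500)
o(g, K) = 25/2 (o(g, K) = 67/2 - 1*21 = 67/2 - 21 = 25/2)
(32958 + o(125, O(-11, -6))) + 24445 = (32958 + 25/2) + 24445 = 65941/2 + 24445 = 114831/2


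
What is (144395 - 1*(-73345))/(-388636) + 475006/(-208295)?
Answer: -57489646279/20237733905 ≈ -2.8407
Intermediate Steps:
(144395 - 1*(-73345))/(-388636) + 475006/(-208295) = (144395 + 73345)*(-1/388636) + 475006*(-1/208295) = 217740*(-1/388636) - 475006/208295 = -54435/97159 - 475006/208295 = -57489646279/20237733905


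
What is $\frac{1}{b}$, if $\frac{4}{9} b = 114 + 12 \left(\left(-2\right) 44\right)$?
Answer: $- \frac{2}{4239} \approx -0.00047181$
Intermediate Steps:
$b = - \frac{4239}{2}$ ($b = \frac{9 \left(114 + 12 \left(\left(-2\right) 44\right)\right)}{4} = \frac{9 \left(114 + 12 \left(-88\right)\right)}{4} = \frac{9 \left(114 - 1056\right)}{4} = \frac{9}{4} \left(-942\right) = - \frac{4239}{2} \approx -2119.5$)
$\frac{1}{b} = \frac{1}{- \frac{4239}{2}} = - \frac{2}{4239}$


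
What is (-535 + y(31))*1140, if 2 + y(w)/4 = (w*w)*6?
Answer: 25673940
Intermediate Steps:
y(w) = -8 + 24*w² (y(w) = -8 + 4*((w*w)*6) = -8 + 4*(w²*6) = -8 + 4*(6*w²) = -8 + 24*w²)
(-535 + y(31))*1140 = (-535 + (-8 + 24*31²))*1140 = (-535 + (-8 + 24*961))*1140 = (-535 + (-8 + 23064))*1140 = (-535 + 23056)*1140 = 22521*1140 = 25673940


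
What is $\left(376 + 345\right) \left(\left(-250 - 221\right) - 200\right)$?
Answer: $-483791$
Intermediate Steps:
$\left(376 + 345\right) \left(\left(-250 - 221\right) - 200\right) = 721 \left(-471 - 200\right) = 721 \left(-671\right) = -483791$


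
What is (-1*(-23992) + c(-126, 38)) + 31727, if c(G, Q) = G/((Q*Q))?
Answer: 40229055/722 ≈ 55719.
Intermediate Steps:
c(G, Q) = G/Q² (c(G, Q) = G/(Q²) = G/Q²)
(-1*(-23992) + c(-126, 38)) + 31727 = (-1*(-23992) - 126/38²) + 31727 = (23992 - 126*1/1444) + 31727 = (23992 - 63/722) + 31727 = 17322161/722 + 31727 = 40229055/722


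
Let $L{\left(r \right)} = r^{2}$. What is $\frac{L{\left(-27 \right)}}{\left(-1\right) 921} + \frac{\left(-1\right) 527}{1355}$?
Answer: $- \frac{491054}{415985} \approx -1.1805$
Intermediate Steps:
$\frac{L{\left(-27 \right)}}{\left(-1\right) 921} + \frac{\left(-1\right) 527}{1355} = \frac{\left(-27\right)^{2}}{\left(-1\right) 921} + \frac{\left(-1\right) 527}{1355} = \frac{729}{-921} - \frac{527}{1355} = 729 \left(- \frac{1}{921}\right) - \frac{527}{1355} = - \frac{243}{307} - \frac{527}{1355} = - \frac{491054}{415985}$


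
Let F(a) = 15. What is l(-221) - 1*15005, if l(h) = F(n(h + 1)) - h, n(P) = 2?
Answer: -14769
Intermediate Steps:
l(h) = 15 - h
l(-221) - 1*15005 = (15 - 1*(-221)) - 1*15005 = (15 + 221) - 15005 = 236 - 15005 = -14769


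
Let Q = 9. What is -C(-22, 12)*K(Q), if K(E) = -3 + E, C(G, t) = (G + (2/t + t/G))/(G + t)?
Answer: -1477/110 ≈ -13.427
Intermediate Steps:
C(G, t) = (G + 2/t + t/G)/(G + t)
-C(-22, 12)*K(Q) = -(12² + 2*(-22) + 12*(-22)²)/(-22*12*(-22 + 12))*(-3 + 9) = -(-1/22*1/12*(144 - 44 + 12*484)/(-10))*6 = -(-1/22*1/12*(-⅒)*(144 - 44 + 5808))*6 = -(-1/22*1/12*(-⅒)*5908)*6 = -1477*6/660 = -1*1477/110 = -1477/110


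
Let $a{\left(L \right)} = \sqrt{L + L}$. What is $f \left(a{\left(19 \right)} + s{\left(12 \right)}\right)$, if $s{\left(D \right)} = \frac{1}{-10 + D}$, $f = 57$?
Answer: $\frac{57}{2} + 57 \sqrt{38} \approx 379.87$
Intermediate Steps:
$a{\left(L \right)} = \sqrt{2} \sqrt{L}$ ($a{\left(L \right)} = \sqrt{2 L} = \sqrt{2} \sqrt{L}$)
$f \left(a{\left(19 \right)} + s{\left(12 \right)}\right) = 57 \left(\sqrt{2} \sqrt{19} + \frac{1}{-10 + 12}\right) = 57 \left(\sqrt{38} + \frac{1}{2}\right) = 57 \left(\frac{1}{2} + \sqrt{38}\right) = \frac{57}{2} + 57 \sqrt{38}$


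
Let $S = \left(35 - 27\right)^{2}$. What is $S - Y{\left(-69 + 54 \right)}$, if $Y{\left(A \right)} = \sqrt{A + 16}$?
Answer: $63$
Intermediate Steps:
$Y{\left(A \right)} = \sqrt{16 + A}$
$S = 64$ ($S = 8^{2} = 64$)
$S - Y{\left(-69 + 54 \right)} = 64 - \sqrt{16 + \left(-69 + 54\right)} = 64 - \sqrt{16 - 15} = 64 - \sqrt{1} = 64 - 1 = 63$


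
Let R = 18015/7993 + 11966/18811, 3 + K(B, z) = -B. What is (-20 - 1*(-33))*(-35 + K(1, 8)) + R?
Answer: -75796131358/150356323 ≈ -504.11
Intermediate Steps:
K(B, z) = -3 - B
R = 434524403/150356323 (R = 18015*(1/7993) + 11966*(1/18811) = 18015/7993 + 11966/18811 = 434524403/150356323 ≈ 2.8900)
(-20 - 1*(-33))*(-35 + K(1, 8)) + R = (-20 - 1*(-33))*(-35 + (-3 - 1*1)) + 434524403/150356323 = (-20 + 33)*(-35 + (-3 - 1)) + 434524403/150356323 = 13*(-35 - 4) + 434524403/150356323 = 13*(-39) + 434524403/150356323 = -507 + 434524403/150356323 = -75796131358/150356323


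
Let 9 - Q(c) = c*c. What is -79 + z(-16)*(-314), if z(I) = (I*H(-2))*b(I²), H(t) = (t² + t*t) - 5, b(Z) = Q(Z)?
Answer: -987623023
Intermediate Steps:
Q(c) = 9 - c² (Q(c) = 9 - c*c = 9 - c²)
b(Z) = 9 - Z²
H(t) = -5 + 2*t² (H(t) = (t² + t²) - 5 = 2*t² - 5 = -5 + 2*t²)
z(I) = 3*I*(9 - I⁴) (z(I) = (I*(-5 + 2*(-2)²))*(9 - (I²)²) = (I*(-5 + 2*4))*(9 - I⁴) = (I*(-5 + 8))*(9 - I⁴) = (I*3)*(9 - I⁴) = (3*I)*(9 - I⁴) = 3*I*(9 - I⁴))
-79 + z(-16)*(-314) = -79 + (3*(-16)*(9 - 1*(-16)⁴))*(-314) = -79 + (3*(-16)*(9 - 1*65536))*(-314) = -79 + (3*(-16)*(9 - 65536))*(-314) = -79 + (3*(-16)*(-65527))*(-314) = -79 + 3145296*(-314) = -79 - 987622944 = -987623023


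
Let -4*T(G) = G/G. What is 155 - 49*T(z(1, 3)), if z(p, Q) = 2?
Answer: 669/4 ≈ 167.25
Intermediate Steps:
T(G) = -¼ (T(G) = -G/(4*G) = -¼*1 = -¼)
155 - 49*T(z(1, 3)) = 155 - 49*(-¼) = 155 + 49/4 = 669/4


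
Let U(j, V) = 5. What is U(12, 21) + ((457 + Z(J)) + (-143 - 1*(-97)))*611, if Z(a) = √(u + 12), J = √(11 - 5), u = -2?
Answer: 251126 + 611*√10 ≈ 2.5306e+5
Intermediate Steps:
J = √6 ≈ 2.4495
Z(a) = √10 (Z(a) = √(-2 + 12) = √10)
U(12, 21) + ((457 + Z(J)) + (-143 - 1*(-97)))*611 = 5 + ((457 + √10) + (-143 - 1*(-97)))*611 = 5 + ((457 + √10) + (-143 + 97))*611 = 5 + ((457 + √10) - 46)*611 = 5 + (411 + √10)*611 = 5 + (251121 + 611*√10) = 251126 + 611*√10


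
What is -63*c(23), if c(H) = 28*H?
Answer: -40572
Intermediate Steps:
-63*c(23) = -1764*23 = -63*644 = -40572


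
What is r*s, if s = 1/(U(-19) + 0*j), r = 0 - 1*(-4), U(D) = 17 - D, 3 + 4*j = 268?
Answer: ⅑ ≈ 0.11111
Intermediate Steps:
j = 265/4 (j = -¾ + (¼)*268 = -¾ + 67 = 265/4 ≈ 66.250)
r = 4 (r = 0 + 4 = 4)
s = 1/36 (s = 1/((17 - 1*(-19)) + 0*(265/4)) = 1/((17 + 19) + 0) = 1/(36 + 0) = 1/36 ≈ 0.027778)
r*s = 4*(1/36) = ⅑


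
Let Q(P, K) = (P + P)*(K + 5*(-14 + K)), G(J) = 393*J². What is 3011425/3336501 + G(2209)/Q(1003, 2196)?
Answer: 6477629069235433/87718733304636 ≈ 73.845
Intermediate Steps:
Q(P, K) = 2*P*(-70 + 6*K) (Q(P, K) = (2*P)*(K + (-70 + 5*K)) = (2*P)*(-70 + 6*K) = 2*P*(-70 + 6*K))
3011425/3336501 + G(2209)/Q(1003, 2196) = 3011425/3336501 + (393*2209²)/((4*1003*(-35 + 3*2196))) = 3011425*(1/3336501) + (393*4879681)/((4*1003*(-35 + 6588))) = 3011425/3336501 + 1917714633/((4*1003*6553)) = 3011425/3336501 + 1917714633/26290636 = 6477629069235433/87718733304636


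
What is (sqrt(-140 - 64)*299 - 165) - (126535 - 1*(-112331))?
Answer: -239031 + 598*I*sqrt(51) ≈ -2.3903e+5 + 4270.6*I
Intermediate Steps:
(sqrt(-140 - 64)*299 - 165) - (126535 - 1*(-112331)) = (sqrt(-204)*299 - 165) - (126535 + 112331) = ((2*I*sqrt(51))*299 - 165) - 1*238866 = (598*I*sqrt(51) - 165) - 238866 = (-165 + 598*I*sqrt(51)) - 238866 = -239031 + 598*I*sqrt(51)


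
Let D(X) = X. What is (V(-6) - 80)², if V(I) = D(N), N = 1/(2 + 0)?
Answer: 25281/4 ≈ 6320.3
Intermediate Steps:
N = ½ (N = 1/2 = ½ ≈ 0.50000)
V(I) = ½
(V(-6) - 80)² = (½ - 80)² = (-159/2)² = 25281/4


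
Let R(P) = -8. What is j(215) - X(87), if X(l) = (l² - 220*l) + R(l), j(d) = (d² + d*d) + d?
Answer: 104244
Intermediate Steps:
j(d) = d + 2*d² (j(d) = (d² + d²) + d = 2*d² + d = d + 2*d²)
X(l) = -8 + l² - 220*l (X(l) = (l² - 220*l) - 8 = -8 + l² - 220*l)
j(215) - X(87) = 215*(1 + 2*215) - (-8 + 87² - 220*87) = 215*(1 + 430) - (-8 + 7569 - 19140) = 215*431 - 1*(-11579) = 92665 + 11579 = 104244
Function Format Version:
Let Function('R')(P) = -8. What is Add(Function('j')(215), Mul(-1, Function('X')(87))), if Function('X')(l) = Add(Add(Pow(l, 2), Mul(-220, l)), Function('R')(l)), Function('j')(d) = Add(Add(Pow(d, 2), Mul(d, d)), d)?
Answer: 104244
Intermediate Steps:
Function('j')(d) = Add(d, Mul(2, Pow(d, 2))) (Function('j')(d) = Add(Add(Pow(d, 2), Pow(d, 2)), d) = Add(Mul(2, Pow(d, 2)), d) = Add(d, Mul(2, Pow(d, 2))))
Function('X')(l) = Add(-8, Pow(l, 2), Mul(-220, l)) (Function('X')(l) = Add(Add(Pow(l, 2), Mul(-220, l)), -8) = Add(-8, Pow(l, 2), Mul(-220, l)))
Add(Function('j')(215), Mul(-1, Function('X')(87))) = Add(Mul(215, Add(1, Mul(2, 215))), Mul(-1, Add(-8, Pow(87, 2), Mul(-220, 87)))) = Add(Mul(215, Add(1, 430)), Mul(-1, Add(-8, 7569, -19140))) = Add(Mul(215, 431), Mul(-1, -11579)) = Add(92665, 11579) = 104244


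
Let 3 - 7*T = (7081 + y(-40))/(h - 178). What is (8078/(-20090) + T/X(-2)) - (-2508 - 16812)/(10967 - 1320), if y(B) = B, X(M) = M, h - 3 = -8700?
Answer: 4667476112/3510302125 ≈ 1.3297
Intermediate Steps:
h = -8697 (h = 3 - 8700 = -8697)
T = 33666/62125 (T = 3/7 - (7081 - 40)/(7*(-8697 - 178)) = 3/7 - 7041/(7*(-8875)) = 3/7 - 7041*(-1)/(7*8875) = 3/7 - ⅐*(-7041/8875) = 3/7 + 7041/62125 = 33666/62125 ≈ 0.54191)
(8078/(-20090) + T/X(-2)) - (-2508 - 16812)/(10967 - 1320) = (8078/(-20090) + (33666/62125)/(-2)) - (-2508 - 16812)/(10967 - 1320) = (8078*(-1/20090) + (33666/62125)*(-½)) - (-19320)/9647 = (-577/1435 - 16833/62125) - (-19320)/9647 = -244904/363875 - 1*(-19320/9647) = -244904/363875 + 19320/9647 = 4667476112/3510302125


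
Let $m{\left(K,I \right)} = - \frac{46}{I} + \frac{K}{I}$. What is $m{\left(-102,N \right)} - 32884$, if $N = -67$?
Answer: $- \frac{2203080}{67} \approx -32882.0$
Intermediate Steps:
$m{\left(-102,N \right)} - 32884 = \frac{-46 - 102}{-67} - 32884 = \left(- \frac{1}{67}\right) \left(-148\right) - 32884 = \frac{148}{67} - 32884 = - \frac{2203080}{67}$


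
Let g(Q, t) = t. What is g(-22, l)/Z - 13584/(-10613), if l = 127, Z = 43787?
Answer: 596150459/464711431 ≈ 1.2828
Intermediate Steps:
g(-22, l)/Z - 13584/(-10613) = 127/43787 - 13584/(-10613) = 127*(1/43787) - 13584*(-1/10613) = 127/43787 + 13584/10613 = 596150459/464711431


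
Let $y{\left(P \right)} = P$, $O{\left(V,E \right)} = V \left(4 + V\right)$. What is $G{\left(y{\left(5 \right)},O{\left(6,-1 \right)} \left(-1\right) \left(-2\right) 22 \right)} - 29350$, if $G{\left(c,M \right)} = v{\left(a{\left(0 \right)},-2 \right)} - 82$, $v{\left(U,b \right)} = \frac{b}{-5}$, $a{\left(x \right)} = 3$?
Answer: $- \frac{147158}{5} \approx -29432.0$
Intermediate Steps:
$v{\left(U,b \right)} = - \frac{b}{5}$ ($v{\left(U,b \right)} = b \left(- \frac{1}{5}\right) = - \frac{b}{5}$)
$G{\left(c,M \right)} = - \frac{408}{5}$ ($G{\left(c,M \right)} = \left(- \frac{1}{5}\right) \left(-2\right) - 82 = \frac{2}{5} - 82 = - \frac{408}{5}$)
$G{\left(y{\left(5 \right)},O{\left(6,-1 \right)} \left(-1\right) \left(-2\right) 22 \right)} - 29350 = - \frac{408}{5} - 29350 = - \frac{147158}{5}$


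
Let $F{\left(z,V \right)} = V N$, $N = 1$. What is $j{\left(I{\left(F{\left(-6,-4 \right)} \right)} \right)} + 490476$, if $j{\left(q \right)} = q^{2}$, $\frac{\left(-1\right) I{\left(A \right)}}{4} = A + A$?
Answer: $491500$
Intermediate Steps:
$F{\left(z,V \right)} = V$ ($F{\left(z,V \right)} = V 1 = V$)
$I{\left(A \right)} = - 8 A$ ($I{\left(A \right)} = - 4 \left(A + A\right) = - 4 \cdot 2 A = - 8 A$)
$j{\left(I{\left(F{\left(-6,-4 \right)} \right)} \right)} + 490476 = \left(\left(-8\right) \left(-4\right)\right)^{2} + 490476 = 32^{2} + 490476 = 1024 + 490476 = 491500$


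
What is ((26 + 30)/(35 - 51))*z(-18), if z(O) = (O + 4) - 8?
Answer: 77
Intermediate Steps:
z(O) = -4 + O (z(O) = (4 + O) - 8 = -4 + O)
((26 + 30)/(35 - 51))*z(-18) = ((26 + 30)/(35 - 51))*(-4 - 18) = (56/(-16))*(-22) = (56*(-1/16))*(-22) = -7/2*(-22) = 77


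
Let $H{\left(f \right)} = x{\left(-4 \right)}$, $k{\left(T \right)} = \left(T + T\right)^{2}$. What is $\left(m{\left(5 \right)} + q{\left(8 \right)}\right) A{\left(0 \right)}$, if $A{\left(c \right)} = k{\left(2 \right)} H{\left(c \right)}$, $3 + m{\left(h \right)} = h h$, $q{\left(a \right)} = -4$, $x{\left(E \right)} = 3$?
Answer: $864$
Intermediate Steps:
$k{\left(T \right)} = 4 T^{2}$ ($k{\left(T \right)} = \left(2 T\right)^{2} = 4 T^{2}$)
$H{\left(f \right)} = 3$
$m{\left(h \right)} = -3 + h^{2}$ ($m{\left(h \right)} = -3 + h h = -3 + h^{2}$)
$A{\left(c \right)} = 48$ ($A{\left(c \right)} = 4 \cdot 2^{2} \cdot 3 = 4 \cdot 4 \cdot 3 = 16 \cdot 3 = 48$)
$\left(m{\left(5 \right)} + q{\left(8 \right)}\right) A{\left(0 \right)} = \left(\left(-3 + 5^{2}\right) - 4\right) 48 = \left(\left(-3 + 25\right) - 4\right) 48 = \left(22 - 4\right) 48 = 18 \cdot 48 = 864$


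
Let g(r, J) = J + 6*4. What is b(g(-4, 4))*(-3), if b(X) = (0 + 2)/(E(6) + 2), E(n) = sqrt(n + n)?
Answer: 3/2 - 3*sqrt(3)/2 ≈ -1.0981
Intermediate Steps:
g(r, J) = 24 + J (g(r, J) = J + 24 = 24 + J)
E(n) = sqrt(2)*sqrt(n) (E(n) = sqrt(2*n) = sqrt(2)*sqrt(n))
b(X) = 2/(2 + 2*sqrt(3)) (b(X) = (0 + 2)/(sqrt(2)*sqrt(6) + 2) = 2/(2*sqrt(3) + 2) = 2/(2 + 2*sqrt(3)))
b(g(-4, 4))*(-3) = (-1/2 + sqrt(3)/2)*(-3) = 3/2 - 3*sqrt(3)/2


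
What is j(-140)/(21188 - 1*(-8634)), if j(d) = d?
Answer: -70/14911 ≈ -0.0046945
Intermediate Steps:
j(-140)/(21188 - 1*(-8634)) = -140/(21188 - 1*(-8634)) = -140/(21188 + 8634) = -140/29822 = -140*1/29822 = -70/14911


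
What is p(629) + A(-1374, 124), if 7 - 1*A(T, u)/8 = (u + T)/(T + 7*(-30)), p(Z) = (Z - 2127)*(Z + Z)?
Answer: -186558997/99 ≈ -1.8844e+6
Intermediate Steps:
p(Z) = 2*Z*(-2127 + Z) (p(Z) = (-2127 + Z)*(2*Z) = 2*Z*(-2127 + Z))
A(T, u) = 56 - 8*(T + u)/(-210 + T) (A(T, u) = 56 - 8*(u + T)/(T + 7*(-30)) = 56 - 8*(T + u)/(T - 210) = 56 - 8*(T + u)/(-210 + T))
p(629) + A(-1374, 124) = 2*629*(-2127 + 629) + 8*(-1470 - 1*124 + 6*(-1374))/(-210 - 1374) = 2*629*(-1498) + 8*(-1470 - 124 - 8244)/(-1584) = -1884484 + 8*(-1/1584)*(-9838) = -1884484 + 4919/99 = -186558997/99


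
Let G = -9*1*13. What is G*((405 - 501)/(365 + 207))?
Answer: 216/11 ≈ 19.636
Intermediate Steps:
G = -117 (G = -9*13 = -117)
G*((405 - 501)/(365 + 207)) = -117*(405 - 501)/(365 + 207) = -(-11232)/572 = -117*(-24/143) = 216/11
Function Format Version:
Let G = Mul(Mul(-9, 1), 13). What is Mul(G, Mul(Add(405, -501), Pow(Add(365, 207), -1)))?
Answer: Rational(216, 11) ≈ 19.636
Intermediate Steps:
G = -117 (G = Mul(-9, 13) = -117)
Mul(G, Mul(Add(405, -501), Pow(Add(365, 207), -1))) = Mul(-117, Mul(Add(405, -501), Pow(Add(365, 207), -1))) = Mul(-117, Mul(-96, Pow(572, -1))) = Mul(-117, Mul(-96, Rational(1, 572))) = Mul(-117, Rational(-24, 143)) = Rational(216, 11)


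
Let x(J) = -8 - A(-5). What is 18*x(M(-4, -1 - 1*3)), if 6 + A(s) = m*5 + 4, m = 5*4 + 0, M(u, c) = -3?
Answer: -1908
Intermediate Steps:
m = 20 (m = 20 + 0 = 20)
A(s) = 98 (A(s) = -6 + (20*5 + 4) = -6 + (100 + 4) = -6 + 104 = 98)
x(J) = -106 (x(J) = -8 - 1*98 = -8 - 98 = -106)
18*x(M(-4, -1 - 1*3)) = 18*(-106) = -1908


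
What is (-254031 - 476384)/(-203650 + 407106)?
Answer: -730415/203456 ≈ -3.5900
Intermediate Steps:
(-254031 - 476384)/(-203650 + 407106) = -730415/203456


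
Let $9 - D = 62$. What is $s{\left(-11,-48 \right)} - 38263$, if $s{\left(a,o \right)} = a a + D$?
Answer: $-38195$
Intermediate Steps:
$D = -53$ ($D = 9 - 62 = -53$)
$s{\left(a,o \right)} = -53 + a^{2}$ ($s{\left(a,o \right)} = a a - 53 = a^{2} - 53 = -53 + a^{2}$)
$s{\left(-11,-48 \right)} - 38263 = \left(-53 + \left(-11\right)^{2}\right) - 38263 = \left(-53 + 121\right) - 38263 = 68 - 38263 = -38195$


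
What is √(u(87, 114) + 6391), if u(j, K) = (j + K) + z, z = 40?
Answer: 2*√1658 ≈ 81.437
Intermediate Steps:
u(j, K) = 40 + K + j (u(j, K) = (j + K) + 40 = (K + j) + 40 = 40 + K + j)
√(u(87, 114) + 6391) = √((40 + 114 + 87) + 6391) = √(241 + 6391) = √6632 = 2*√1658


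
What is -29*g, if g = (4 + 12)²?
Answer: -7424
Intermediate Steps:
g = 256 (g = 16² = 256)
-29*g = -29*256 = -7424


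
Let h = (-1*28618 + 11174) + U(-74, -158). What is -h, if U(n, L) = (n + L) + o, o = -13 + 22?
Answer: 17667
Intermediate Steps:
o = 9
U(n, L) = 9 + L + n (U(n, L) = (n + L) + 9 = (L + n) + 9 = 9 + L + n)
h = -17667 (h = (-1*28618 + 11174) + (9 - 158 - 74) = (-28618 + 11174) - 223 = -17444 - 223 = -17667)
-h = -1*(-17667) = 17667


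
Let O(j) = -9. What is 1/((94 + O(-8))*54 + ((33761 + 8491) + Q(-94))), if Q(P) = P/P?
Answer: 1/46843 ≈ 2.1348e-5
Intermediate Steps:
Q(P) = 1
1/((94 + O(-8))*54 + ((33761 + 8491) + Q(-94))) = 1/((94 - 9)*54 + ((33761 + 8491) + 1)) = 1/(85*54 + (42252 + 1)) = 1/(4590 + 42253) = 1/46843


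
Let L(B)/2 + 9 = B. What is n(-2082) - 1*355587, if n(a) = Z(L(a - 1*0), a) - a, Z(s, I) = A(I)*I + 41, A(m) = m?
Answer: 3981260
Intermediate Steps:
L(B) = -18 + 2*B
Z(s, I) = 41 + I**2 (Z(s, I) = I*I + 41 = I**2 + 41 = 41 + I**2)
n(a) = 41 + a**2 - a (n(a) = (41 + a**2) - a = 41 + a**2 - a)
n(-2082) - 1*355587 = (41 + (-2082)**2 - 1*(-2082)) - 1*355587 = (41 + 4334724 + 2082) - 355587 = 4336847 - 355587 = 3981260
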